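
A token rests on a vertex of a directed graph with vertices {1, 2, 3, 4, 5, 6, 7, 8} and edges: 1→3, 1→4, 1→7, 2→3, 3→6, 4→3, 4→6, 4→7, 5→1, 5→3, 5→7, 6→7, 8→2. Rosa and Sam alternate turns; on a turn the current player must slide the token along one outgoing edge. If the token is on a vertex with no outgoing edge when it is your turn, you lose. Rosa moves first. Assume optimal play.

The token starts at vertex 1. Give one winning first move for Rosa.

Use the standard recursion: the mover loses at a terminal position; elsewhere, the mover wins exactly when some move hands the opponent an L position.
Every edge goes from a vertex to one that appears earlier in the order 7, 6, 3, 4, 2, 1, 5, 8, so processing vertices in that order labels each vertex after all of its successors.
7: no outgoing edge → L
6: can move to 7, which is L ⇒ W
3: the only move is to 6(W), a W ⇒ L
4: can move to 3, which is L ⇒ W
2: can move to 3, which is L ⇒ W
1: can move to 3, which is L ⇒ W
5: can move to 3, which is L ⇒ W
8: the only move is to 2(W), a W ⇒ L
From 1, the L positions reachable in one move are: 3, 7. Any move reaching one of these is winning.

Move to 3.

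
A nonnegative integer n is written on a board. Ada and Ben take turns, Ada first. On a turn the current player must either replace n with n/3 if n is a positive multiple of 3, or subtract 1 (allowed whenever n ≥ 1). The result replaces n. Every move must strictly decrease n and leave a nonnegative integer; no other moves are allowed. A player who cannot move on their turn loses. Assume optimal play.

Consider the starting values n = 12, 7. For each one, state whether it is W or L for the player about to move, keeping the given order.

12: W, 7: L

Classify positions by backward induction: terminal positions (no move available) are L. From any other position, the mover wins iff some move reaches an L.
n=0: no move → L
n=1: reaches L-position 0 → W
n=2: only reaches 1(W), which is W → L
n=3: reaches L-position 2 → W
n=4: only reaches 3(W), which is W → L
n=5: reaches L-position 4 → W
n=6: reaches L-position 2 → W
n=7: only reaches 6(W), which is W → L
n=8: reaches L-position 7 → W
n=9: only reaches 3(W), 8(W), all W → L
n=10: reaches L-position 9 → W
n=11: only reaches 10(W), which is W → L
n=12: reaches L-position 4 → W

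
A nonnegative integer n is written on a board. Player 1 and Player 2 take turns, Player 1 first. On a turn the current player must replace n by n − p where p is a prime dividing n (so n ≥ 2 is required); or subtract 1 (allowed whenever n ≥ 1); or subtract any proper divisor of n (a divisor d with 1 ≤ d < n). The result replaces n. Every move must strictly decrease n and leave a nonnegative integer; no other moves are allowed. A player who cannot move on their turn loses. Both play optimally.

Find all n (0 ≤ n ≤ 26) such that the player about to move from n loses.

Compute win/loss labels from the base case upward. A position with no move is L. Any other position is W if it can reach an L in one move, else L.
n=0: no move → L
n=1: W (go to 0, an L position)
n=2: W (go to 0, an L position)
n=3: W (go to 0, an L position)
n=4: L (options 2(W), 3(W) are all W)
n=5: W (go to 0, an L position)
n=6: W (go to 4, an L position)
n=7: W (go to 0, an L position)
n=8: W (go to 4, an L position)
n=9: L (options 6(W), 8(W) are all W)
n=10: W (go to 9, an L position)
n=11: W (go to 0, an L position)
n=12: W (go to 9, an L position)
n=13: W (go to 0, an L position)
n=14: L (options 7(W), 12(W), 13(W) are all W)
n=15: W (go to 14, an L position)
n=16: W (go to 14, an L position)
n=17: W (go to 0, an L position)
n=18: W (go to 9, an L position)
n=19: W (go to 0, an L position)
n=20: L (options 10(W), 15(W), 16(W), 18(W), 19(W) are all W)
n=21: W (go to 14, an L position)
n=22: W (go to 20, an L position)
n=23: W (go to 0, an L position)
n=24: W (go to 20, an L position)
n=25: W (go to 20, an L position)
n=26: L (options 13(W), 24(W), 25(W) are all W)
Reading off the rows marked L gives the requested list; there are 6 such values of n.

0, 4, 9, 14, 20, 26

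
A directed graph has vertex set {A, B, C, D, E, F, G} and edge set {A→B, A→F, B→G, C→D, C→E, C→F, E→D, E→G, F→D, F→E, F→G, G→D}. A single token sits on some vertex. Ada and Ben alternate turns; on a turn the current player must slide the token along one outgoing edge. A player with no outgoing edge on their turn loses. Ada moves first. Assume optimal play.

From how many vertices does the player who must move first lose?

2

Compute win/loss labels from the base case upward. A position with no move is L. Any other position is W if it can reach an L in one move, else L.
Every edge goes from a vertex to one that appears earlier in the order D, G, E, F, C, B, A, so processing vertices in that order labels each vertex after all of its successors.
D: no outgoing edge → L
G: can move to D, which is L ⇒ W
E: can move to D, which is L ⇒ W
F: can move to D, which is L ⇒ W
C: can move to D, which is L ⇒ W
B: the only move is to G(W), a W ⇒ L
A: can move to B, which is L ⇒ W
The L vertices are B, D; that is 2 in all.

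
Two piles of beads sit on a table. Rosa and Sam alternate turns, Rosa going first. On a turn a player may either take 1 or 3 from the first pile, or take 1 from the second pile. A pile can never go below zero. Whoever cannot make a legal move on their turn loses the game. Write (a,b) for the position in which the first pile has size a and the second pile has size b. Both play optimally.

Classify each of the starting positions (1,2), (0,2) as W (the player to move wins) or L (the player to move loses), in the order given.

(1,2): W, (0,2): L

Label each position W (a win for the player to move) or L (a loss). A position with no legal move is L; any other position is W exactly when some move reaches an L, and L when every move reaches a W.
No move ever increases a pile, so every position that can arise here has a ≤ 1 and b ≤ 2; it is enough to label the cells with 0 ≤ a ≤ 1 and 0 ≤ b ≤ 2.
Every move lowers a or b (never raises either), so fill the grid row by row in increasing a, and left to right within a row: each cell's successors are then already labelled.
      b=0  b=1  b=2
a=0:    L    W    L
a=1:    W    L    W
Cells with no legal move (terminal, hence L): (0,0).
The remaining L cells, each justified by listing all of its moves:
(0,2): L (sole option (0,1)(W) is W)
(1,1): L (options (0,1)(W), (1,0)(W) are all W)
Every other cell has at least one move into one of the L cells above, so it is W.
(1,2): the move to (0,2) reaches an L cell, so W
(0,2): one of the L cells justified above, so L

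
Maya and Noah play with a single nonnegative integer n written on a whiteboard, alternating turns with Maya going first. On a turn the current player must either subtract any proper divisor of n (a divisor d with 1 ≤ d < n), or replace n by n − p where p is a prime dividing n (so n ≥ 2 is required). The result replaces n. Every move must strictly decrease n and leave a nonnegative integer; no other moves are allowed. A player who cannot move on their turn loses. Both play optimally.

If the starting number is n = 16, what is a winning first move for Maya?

Move to 14.

Classify positions by backward induction: terminal positions (no move available) are L. From any other position, the mover wins iff some move reaches an L.
n=0: no move → L
n=1: no move → L
n=2: can move to 0, which is L ⇒ W
n=3: can move to 0, which is L ⇒ W
n=4: moves to 2(W), 3(W); every one is W ⇒ L
n=5: can move to 0, which is L ⇒ W
n=6: can move to 4, which is L ⇒ W
n=7: can move to 0, which is L ⇒ W
n=8: can move to 4, which is L ⇒ W
n=9: moves to 6(W), 8(W); every one is W ⇒ L
n=10: can move to 9, which is L ⇒ W
n=11: can move to 0, which is L ⇒ W
n=12: can move to 9, which is L ⇒ W
n=13: can move to 0, which is L ⇒ W
n=14: moves to 7(W), 12(W), 13(W); every one is W ⇒ L
n=15: can move to 14, which is L ⇒ W
n=16: can move to 14, which is L ⇒ W
From 16, the L positions reachable in one move are: 14.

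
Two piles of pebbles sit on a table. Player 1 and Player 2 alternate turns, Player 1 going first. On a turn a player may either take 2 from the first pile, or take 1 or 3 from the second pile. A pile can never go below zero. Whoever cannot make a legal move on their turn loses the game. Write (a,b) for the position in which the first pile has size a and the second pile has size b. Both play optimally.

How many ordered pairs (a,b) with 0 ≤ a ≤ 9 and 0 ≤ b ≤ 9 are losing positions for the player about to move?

50

Compute win/loss labels from the base case upward. A position with no move is L. Any other position is W if it can reach an L in one move, else L.
Every move lowers a or b (never raises either), so fill the grid row by row in increasing a, and left to right within a row: each cell's successors are then already labelled.
      b=0  b=1  b=2  b=3  b=4  b=5  b=6  b=7  b=8  b=9
a=0:    L    W    L    W    L    W    L    W    L    W
a=1:    L    W    L    W    L    W    L    W    L    W
a=2:    W    L    W    L    W    L    W    L    W    L
a=3:    W    L    W    L    W    L    W    L    W    L
a=4:    L    W    L    W    L    W    L    W    L    W
a=5:    L    W    L    W    L    W    L    W    L    W
a=6:    W    L    W    L    W    L    W    L    W    L
a=7:    W    L    W    L    W    L    W    L    W    L
a=8:    L    W    L    W    L    W    L    W    L    W
a=9:    L    W    L    W    L    W    L    W    L    W
Cells with no legal move (terminal, hence L): (0,0), (1,0).
The remaining L cells, each justified by listing all of its moves:
(0,2): the only move is to (0,1)(W), a W ⇒ L
(0,4): moves to (0,3)(W), (0,1)(W); every one is W ⇒ L
(0,6): moves to (0,5)(W), (0,3)(W); every one is W ⇒ L
(0,8): moves to (0,7)(W), (0,5)(W); every one is W ⇒ L
(1,2): the only move is to (1,1)(W), a W ⇒ L
(1,4): moves to (1,3)(W), (1,1)(W); every one is W ⇒ L
(1,6): moves to (1,5)(W), (1,3)(W); every one is W ⇒ L
(1,8): moves to (1,7)(W), (1,5)(W); every one is W ⇒ L
(2,1): moves to (0,1)(W), (2,0)(W); every one is W ⇒ L
(2,3): moves to (0,3)(W), (2,2)(W), (2,0)(W); every one is W ⇒ L
(2,5): moves to (0,5)(W), (2,4)(W), (2,2)(W); every one is W ⇒ L
(2,7): moves to (0,7)(W), (2,6)(W), (2,4)(W); every one is W ⇒ L
(2,9): moves to (0,9)(W), (2,8)(W), (2,6)(W); every one is W ⇒ L
(3,1): moves to (1,1)(W), (3,0)(W); every one is W ⇒ L
(3,3): moves to (1,3)(W), (3,2)(W), (3,0)(W); every one is W ⇒ L
(3,5): moves to (1,5)(W), (3,4)(W), (3,2)(W); every one is W ⇒ L
(3,7): moves to (1,7)(W), (3,6)(W), (3,4)(W); every one is W ⇒ L
(3,9): moves to (1,9)(W), (3,8)(W), (3,6)(W); every one is W ⇒ L
(4,0): the only move is to (2,0)(W), a W ⇒ L
(4,2): moves to (2,2)(W), (4,1)(W); every one is W ⇒ L
(4,4): moves to (2,4)(W), (4,3)(W), (4,1)(W); every one is W ⇒ L
(4,6): moves to (2,6)(W), (4,5)(W), (4,3)(W); every one is W ⇒ L
(4,8): moves to (2,8)(W), (4,7)(W), (4,5)(W); every one is W ⇒ L
(5,0): the only move is to (3,0)(W), a W ⇒ L
(5,2): moves to (3,2)(W), (5,1)(W); every one is W ⇒ L
(5,4): moves to (3,4)(W), (5,3)(W), (5,1)(W); every one is W ⇒ L
(5,6): moves to (3,6)(W), (5,5)(W), (5,3)(W); every one is W ⇒ L
(5,8): moves to (3,8)(W), (5,7)(W), (5,5)(W); every one is W ⇒ L
(6,1): moves to (4,1)(W), (6,0)(W); every one is W ⇒ L
(6,3): moves to (4,3)(W), (6,2)(W), (6,0)(W); every one is W ⇒ L
(6,5): moves to (4,5)(W), (6,4)(W), (6,2)(W); every one is W ⇒ L
(6,7): moves to (4,7)(W), (6,6)(W), (6,4)(W); every one is W ⇒ L
(6,9): moves to (4,9)(W), (6,8)(W), (6,6)(W); every one is W ⇒ L
(7,1): moves to (5,1)(W), (7,0)(W); every one is W ⇒ L
(7,3): moves to (5,3)(W), (7,2)(W), (7,0)(W); every one is W ⇒ L
(7,5): moves to (5,5)(W), (7,4)(W), (7,2)(W); every one is W ⇒ L
(7,7): moves to (5,7)(W), (7,6)(W), (7,4)(W); every one is W ⇒ L
(7,9): moves to (5,9)(W), (7,8)(W), (7,6)(W); every one is W ⇒ L
(8,0): the only move is to (6,0)(W), a W ⇒ L
(8,2): moves to (6,2)(W), (8,1)(W); every one is W ⇒ L
(8,4): moves to (6,4)(W), (8,3)(W), (8,1)(W); every one is W ⇒ L
(8,6): moves to (6,6)(W), (8,5)(W), (8,3)(W); every one is W ⇒ L
(8,8): moves to (6,8)(W), (8,7)(W), (8,5)(W); every one is W ⇒ L
(9,0): the only move is to (7,0)(W), a W ⇒ L
(9,2): moves to (7,2)(W), (9,1)(W); every one is W ⇒ L
(9,4): moves to (7,4)(W), (9,3)(W), (9,1)(W); every one is W ⇒ L
(9,6): moves to (7,6)(W), (9,5)(W), (9,3)(W); every one is W ⇒ L
(9,8): moves to (7,8)(W), (9,7)(W), (9,5)(W); every one is W ⇒ L
Every other cell has at least one move into one of the L cells above, so it is W.
L cells per row: a=0: 5, a=1: 5, a=2: 5, a=3: 5, a=4: 5, a=5: 5, a=6: 5, a=7: 5, a=8: 5, a=9: 5; total 50.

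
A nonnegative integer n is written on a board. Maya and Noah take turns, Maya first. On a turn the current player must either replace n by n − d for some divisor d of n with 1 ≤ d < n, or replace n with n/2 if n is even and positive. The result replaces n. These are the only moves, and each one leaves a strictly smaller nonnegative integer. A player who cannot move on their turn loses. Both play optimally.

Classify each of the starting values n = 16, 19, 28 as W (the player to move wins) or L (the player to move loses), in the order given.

Label each position W (a win for the player to move) or L (a loss). A position with no legal move is L; any other position is W exactly when some move reaches an L, and L when every move reaches a W.
n=0: no move → L
n=1: no move → L
n=2: W (go to 1, an L position)
n=3: L (sole option 2(W) is W)
n=4: W (go to 3, an L position)
n=5: L (sole option 4(W) is W)
n=6: W (go to 3, an L position)
n=7: L (sole option 6(W) is W)
n=8: W (go to 7, an L position)
n=9: L (options 6(W), 8(W) are all W)
n=10: W (go to 5, an L position)
n=11: L (sole option 10(W) is W)
n=12: W (go to 9, an L position)
n=13: L (sole option 12(W) is W)
n=14: W (go to 7, an L position)
n=15: L (options 10(W), 12(W), 14(W) are all W)
n=16: W (go to 15, an L position)
n=17: L (sole option 16(W) is W)
n=18: W (go to 9, an L position)
n=19: L (sole option 18(W) is W)
n=20: W (go to 15, an L position)
n=21: L (options 14(W), 18(W), 20(W) are all W)
n=22: W (go to 11, an L position)
n=23: L (sole option 22(W) is W)
n=24: W (go to 21, an L position)
n=25: L (options 20(W), 24(W) are all W)
n=26: W (go to 13, an L position)
n=27: L (options 18(W), 24(W), 26(W) are all W)
n=28: W (go to 21, an L position)

16: W, 19: L, 28: W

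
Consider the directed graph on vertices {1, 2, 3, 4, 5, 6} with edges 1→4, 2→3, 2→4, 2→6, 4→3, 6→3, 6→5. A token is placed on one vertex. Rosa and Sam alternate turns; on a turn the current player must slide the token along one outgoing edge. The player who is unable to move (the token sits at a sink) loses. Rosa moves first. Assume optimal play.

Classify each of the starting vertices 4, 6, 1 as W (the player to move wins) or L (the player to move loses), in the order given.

Positions with no move are L. A position that does have a move is losing for the player to move precisely when every available move leads to a winning position for the opponent. Fill in the labels:
Every edge goes from a vertex to one that appears earlier in the order 3, 5, 4, 6, 1, 2, so processing vertices in that order labels each vertex after all of its successors.
3: no outgoing edge → L
5: no outgoing edge → L
4: reaches L-position 3 → W
6: reaches L-position 5 → W
1: only reaches 4(W), which is W → L
2: reaches L-position 3 → W

4: W, 6: W, 1: L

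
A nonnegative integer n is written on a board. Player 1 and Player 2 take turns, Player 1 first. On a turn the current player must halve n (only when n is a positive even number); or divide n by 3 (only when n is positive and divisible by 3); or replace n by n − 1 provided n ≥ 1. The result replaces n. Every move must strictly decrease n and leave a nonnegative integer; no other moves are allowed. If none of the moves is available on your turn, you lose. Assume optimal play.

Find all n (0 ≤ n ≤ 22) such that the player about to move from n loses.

Compute win/loss labels from the base case upward. A position with no move is L. Any other position is W if it can reach an L in one move, else L.
n=0: no move → L
n=1: W (go to 0, an L position)
n=2: L (sole option 1(W) is W)
n=3: W (go to 2, an L position)
n=4: W (go to 2, an L position)
n=5: L (sole option 4(W) is W)
n=6: W (go to 2, an L position)
n=7: L (sole option 6(W) is W)
n=8: W (go to 7, an L position)
n=9: L (options 3(W), 8(W) are all W)
n=10: W (go to 5, an L position)
n=11: L (sole option 10(W) is W)
n=12: W (go to 11, an L position)
n=13: L (sole option 12(W) is W)
n=14: W (go to 7, an L position)
n=15: W (go to 5, an L position)
n=16: L (options 8(W), 15(W) are all W)
n=17: W (go to 16, an L position)
n=18: W (go to 9, an L position)
n=19: L (sole option 18(W) is W)
n=20: W (go to 19, an L position)
n=21: W (go to 7, an L position)
n=22: W (go to 11, an L position)
Reading off the rows marked L gives the requested list; there are 9 such values of n.

0, 2, 5, 7, 9, 11, 13, 16, 19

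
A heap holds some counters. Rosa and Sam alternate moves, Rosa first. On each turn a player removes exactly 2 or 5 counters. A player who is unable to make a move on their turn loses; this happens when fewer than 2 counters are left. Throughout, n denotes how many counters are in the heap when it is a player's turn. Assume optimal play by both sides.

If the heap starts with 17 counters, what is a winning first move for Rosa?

Remove 2, leaving 15.

Use the standard recursion: the mover loses at a terminal position; elsewhere, the mover wins exactly when some move hands the opponent an L position.
n=0: no move → L
n=1: no move → L
n=2: reaches L-position 0 → W
n=3: reaches L-position 1 → W
n=4: only reaches 2(W), which is W → L
n=5: reaches L-position 0 → W
n=6: reaches L-position 4 → W
n=7: only reaches 5(W), 2(W), all W → L
n=8: only reaches 6(W), 3(W), all W → L
n=9: reaches L-position 7 → W
n=10: reaches L-position 8 → W
n=11: only reaches 9(W), 6(W), all W → L
n=12: reaches L-position 7 → W
n=13: reaches L-position 11 → W
n=14: only reaches 12(W), 9(W), all W → L
n=15: only reaches 13(W), 10(W), all W → L
n=16: reaches L-position 14 → W
n=17: reaches L-position 15 → W
From 17, the L positions reachable in one move are: 15.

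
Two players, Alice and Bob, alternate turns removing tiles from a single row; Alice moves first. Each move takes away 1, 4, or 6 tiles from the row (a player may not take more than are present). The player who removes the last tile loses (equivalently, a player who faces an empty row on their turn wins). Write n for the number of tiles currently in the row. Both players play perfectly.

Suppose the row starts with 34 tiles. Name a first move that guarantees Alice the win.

Use the standard recursion: the mover wins at a terminal position; elsewhere, the mover wins exactly when some move hands the opponent an L position.
n=0: no move; the opponent has just taken the last tile and therefore loses → W
n=1: L (sole option 0(W) is W)
n=2: W (go to 1, an L position)
n=3: L (sole option 2(W) is W)
n=4: W (go to 3, an L position)
n=5: W (go to 1, an L position)
n=6: L (options 5(W), 2(W), 0(W) are all W)
n=7: W (go to 6, an L position)
n=8: L (options 7(W), 4(W), 2(W) are all W)
n=9: W (go to 8, an L position)
n=10: W (go to 6, an L position)
n=11: L (options 10(W), 7(W), 5(W) are all W)
n=12: W (go to 11, an L position)
n=13: L (options 12(W), 9(W), 7(W) are all W)
n=14: W (go to 13, an L position)
n=15: W (go to 11, an L position)
n=16: L (options 15(W), 12(W), 10(W) are all W)
n=17: W (go to 16, an L position)
n=18: L (options 17(W), 14(W), 12(W) are all W)
n=19: W (go to 18, an L position)
n=20: W (go to 16, an L position)
n=21: L (options 20(W), 17(W), 15(W) are all W)
n=22: W (go to 21, an L position)
n=23: L (options 22(W), 19(W), 17(W) are all W)
n=24: W (go to 23, an L position)
n=25: W (go to 21, an L position)
n=26: L (options 25(W), 22(W), 20(W) are all W)
n=27: W (go to 26, an L position)
n=28: L (options 27(W), 24(W), 22(W) are all W)
n=29: W (go to 28, an L position)
n=30: W (go to 26, an L position)
n=31: L (options 30(W), 27(W), 25(W) are all W)
n=32: W (go to 31, an L position)
n=33: L (options 32(W), 29(W), 27(W) are all W)
n=34: W (go to 33, an L position)
From 34, the L positions reachable in one move are: 33, 28. Any move reaching one of these is winning.

Remove 1, leaving 33.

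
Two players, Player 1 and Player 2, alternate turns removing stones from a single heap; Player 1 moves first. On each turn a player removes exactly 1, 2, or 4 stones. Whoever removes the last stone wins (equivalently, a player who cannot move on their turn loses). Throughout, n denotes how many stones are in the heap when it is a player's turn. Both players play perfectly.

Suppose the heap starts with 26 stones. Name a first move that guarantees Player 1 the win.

Remove 2, leaving 24.

Label each position W (a win for the player to move) or L (a loss). A position with no legal move is L; any other position is W exactly when some move reaches an L, and L when every move reaches a W.
n=0: no move → L
n=1: →0(L), so W
n=2: →0(L), so W
n=3: →2(W), 1(W) — all W, so L
n=4: →3(L), so W
n=5: →3(L), so W
n=6: →5(W), 4(W), 2(W) — all W, so L
n=7: →6(L), so W
n=8: →6(L), so W
n=9: →8(W), 7(W), 5(W) — all W, so L
n=10: →9(L), so W
n=11: →9(L), so W
n=12: →11(W), 10(W), 8(W) — all W, so L
n=13: →12(L), so W
n=14: →12(L), so W
n=15: →14(W), 13(W), 11(W) — all W, so L
n=16: →15(L), so W
n=17: →15(L), so W
n=18: →17(W), 16(W), 14(W) — all W, so L
n=19: →18(L), so W
n=20: →18(L), so W
n=21: →20(W), 19(W), 17(W) — all W, so L
n=22: →21(L), so W
n=23: →21(L), so W
n=24: →23(W), 22(W), 20(W) — all W, so L
n=25: →24(L), so W
n=26: →24(L), so W
From 26, the L positions reachable in one move are: 24.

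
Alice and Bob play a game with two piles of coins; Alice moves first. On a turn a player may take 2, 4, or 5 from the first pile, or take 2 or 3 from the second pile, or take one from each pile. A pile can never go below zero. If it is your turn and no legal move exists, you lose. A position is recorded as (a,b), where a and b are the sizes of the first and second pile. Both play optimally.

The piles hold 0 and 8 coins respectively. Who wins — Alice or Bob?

Alice wins.

Label each position W (a win for the player to move) or L (a loss). A position with no legal move is L; any other position is W exactly when some move reaches an L, and L when every move reaches a W.
No move ever increases a pile, so every position that can arise here has a ≤ 0 and b ≤ 8; it is enough to label the cells with 0 ≤ a ≤ 0 and 0 ≤ b ≤ 8.
Every move lowers a or b (never raises either), so fill the grid row by row in increasing a, and left to right within a row: each cell's successors are then already labelled.
      b=0  b=1  b=2  b=3  b=4  b=5  b=6  b=7  b=8
a=0:    L    L    W    W    W    L    L    W    W
Cells with no legal move (terminal, hence L): (0,0), (0,1).
The remaining L cells, each justified by listing all of its moves:
(0,5): moves to (0,3)(W), (0,2)(W); every one is W ⇒ L
(0,6): moves to (0,4)(W), (0,3)(W); every one is W ⇒ L
Every other cell has at least one move into one of the L cells above, so it is W.
The starting position (0,8) is W: Alice should move to (0,6), handing over an L position.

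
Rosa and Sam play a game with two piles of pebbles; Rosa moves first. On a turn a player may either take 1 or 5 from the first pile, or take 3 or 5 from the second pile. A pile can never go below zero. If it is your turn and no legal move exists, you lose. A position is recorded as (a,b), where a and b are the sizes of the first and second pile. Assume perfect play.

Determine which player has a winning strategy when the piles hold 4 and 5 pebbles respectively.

Label each position W (a win for the player to move) or L (a loss). A position with no legal move is L; any other position is W exactly when some move reaches an L, and L when every move reaches a W.
No move ever increases a pile, so every position that can arise here has a ≤ 4 and b ≤ 5; it is enough to label the cells with 0 ≤ a ≤ 4 and 0 ≤ b ≤ 5.
Every move lowers a or b (never raises either), so fill the grid row by row in increasing a, and left to right within a row: each cell's successors are then already labelled.
      b=0  b=1  b=2  b=3  b=4  b=5
a=0:    L    L    L    W    W    W
a=1:    W    W    W    L    L    L
a=2:    L    L    L    W    W    W
a=3:    W    W    W    L    L    L
a=4:    L    L    L    W    W    W
Cells with no legal move (terminal, hence L): (0,0), (0,1), (0,2).
The remaining L cells, each justified by listing all of its moves:
(1,3): →(0,3)(W), (1,0)(W) — all W, so L
(1,4): →(0,4)(W), (1,1)(W) — all W, so L
(1,5): →(0,5)(W), (1,2)(W), (1,0)(W) — all W, so L
(2,0): →(1,0)(W) only, which is W, so L
(2,1): →(1,1)(W) only, which is W, so L
(2,2): →(1,2)(W) only, which is W, so L
(3,3): →(2,3)(W), (3,0)(W) — all W, so L
(3,4): →(2,4)(W), (3,1)(W) — all W, so L
(3,5): →(2,5)(W), (3,2)(W), (3,0)(W) — all W, so L
(4,0): →(3,0)(W) only, which is W, so L
(4,1): →(3,1)(W) only, which is W, so L
(4,2): →(3,2)(W) only, which is W, so L
Every other cell has at least one move into one of the L cells above, so it is W.
The starting position (4,5) is W: Rosa should move to (3,5), handing over an L position.

Rosa wins.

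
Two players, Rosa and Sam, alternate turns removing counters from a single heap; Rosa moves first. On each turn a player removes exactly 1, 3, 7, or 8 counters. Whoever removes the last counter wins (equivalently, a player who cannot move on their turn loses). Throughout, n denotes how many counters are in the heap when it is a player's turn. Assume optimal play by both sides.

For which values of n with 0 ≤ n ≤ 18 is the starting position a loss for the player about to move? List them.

Work bottom-up. With no move the player to move loses. Otherwise the position is W if at least one move leads to an L position for the opponent, and L if every move leads to a W.
n=0: no move → L
n=1: W (go to 0, an L position)
n=2: L (sole option 1(W) is W)
n=3: W (go to 2, an L position)
n=4: L (options 3(W), 1(W) are all W)
n=5: W (go to 4, an L position)
n=6: L (options 5(W), 3(W) are all W)
n=7: W (go to 6, an L position)
n=8: W (go to 0, an L position)
n=9: W (go to 6, an L position)
n=10: W (go to 2, an L position)
n=11: W (go to 4, an L position)
n=12: W (go to 4, an L position)
n=13: W (go to 6, an L position)
n=14: W (go to 6, an L position)
n=15: L (options 14(W), 12(W), 8(W), 7(W) are all W)
n=16: W (go to 15, an L position)
n=17: L (options 16(W), 14(W), 10(W), 9(W) are all W)
n=18: W (go to 17, an L position)
Reading off the rows marked L gives the requested list; there are 6 such values of n.

0, 2, 4, 6, 15, 17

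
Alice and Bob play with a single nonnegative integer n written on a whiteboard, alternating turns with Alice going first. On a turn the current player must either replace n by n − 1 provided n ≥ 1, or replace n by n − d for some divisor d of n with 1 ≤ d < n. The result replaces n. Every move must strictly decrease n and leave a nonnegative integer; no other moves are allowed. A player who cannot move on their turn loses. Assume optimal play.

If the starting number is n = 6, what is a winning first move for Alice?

Move to 5.

Classify positions by backward induction: terminal positions (no move available) are L. From any other position, the mover wins iff some move reaches an L.
n=0: no move → L
n=1: →0(L), so W
n=2: →1(W) only, which is W, so L
n=3: →2(L), so W
n=4: →2(L), so W
n=5: →4(W) only, which is W, so L
n=6: →5(L), so W
From 6, the L positions reachable in one move are: 5.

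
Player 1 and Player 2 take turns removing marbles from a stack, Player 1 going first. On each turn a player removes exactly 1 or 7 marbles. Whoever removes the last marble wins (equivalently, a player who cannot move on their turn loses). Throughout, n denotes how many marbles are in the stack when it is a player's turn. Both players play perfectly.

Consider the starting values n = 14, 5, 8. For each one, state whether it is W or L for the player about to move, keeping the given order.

Build the W/L table. Terminal = L. A non-terminal position is W if it has a move to some L; otherwise it is L.
n=0: no move → L
n=1: reaches L-position 0 → W
n=2: only reaches 1(W), which is W → L
n=3: reaches L-position 2 → W
n=4: only reaches 3(W), which is W → L
n=5: reaches L-position 4 → W
n=6: only reaches 5(W), which is W → L
n=7: reaches L-position 6 → W
n=8: only reaches 7(W), 1(W), all W → L
n=9: reaches L-position 8 → W
n=10: only reaches 9(W), 3(W), all W → L
n=11: reaches L-position 10 → W
n=12: only reaches 11(W), 5(W), all W → L
n=13: reaches L-position 12 → W
n=14: only reaches 13(W), 7(W), all W → L

14: L, 5: W, 8: L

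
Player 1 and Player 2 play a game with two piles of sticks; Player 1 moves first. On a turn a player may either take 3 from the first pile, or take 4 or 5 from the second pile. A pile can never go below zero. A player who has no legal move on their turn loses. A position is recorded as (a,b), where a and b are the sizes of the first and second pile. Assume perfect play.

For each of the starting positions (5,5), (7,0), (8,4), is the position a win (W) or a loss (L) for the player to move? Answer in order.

Positions with no move are L. A position that does have a move is losing for the player to move precisely when every available move leads to a winning position for the opponent. Fill in the labels:
No move ever increases a pile, so every position that can arise here has a ≤ 8 and b ≤ 5; it is enough to label the cells with 0 ≤ a ≤ 8 and 0 ≤ b ≤ 5.
Every move lowers a or b (never raises either), so fill the grid row by row in increasing a, and left to right within a row: each cell's successors are then already labelled.
      b=0  b=1  b=2  b=3  b=4  b=5
a=0:    L    L    L    L    W    W
a=1:    L    L    L    L    W    W
a=2:    L    L    L    L    W    W
a=3:    W    W    W    W    L    L
a=4:    W    W    W    W    L    L
a=5:    W    W    W    W    L    L
a=6:    L    L    L    L    W    W
a=7:    L    L    L    L    W    W
a=8:    L    L    L    L    W    W
Cells with no legal move (terminal, hence L): (0,0), (0,1), (0,2), (0,3), (1,0), (1,1), (1,2), (1,3), (2,0), (2,1), (2,2), (2,3).
The remaining L cells, each justified by listing all of its moves:
(3,4): L (options (0,4)(W), (3,0)(W) are all W)
(3,5): L (options (0,5)(W), (3,1)(W), (3,0)(W) are all W)
(4,4): L (options (1,4)(W), (4,0)(W) are all W)
(4,5): L (options (1,5)(W), (4,1)(W), (4,0)(W) are all W)
(5,4): L (options (2,4)(W), (5,0)(W) are all W)
(5,5): L (options (2,5)(W), (5,1)(W), (5,0)(W) are all W)
(6,0): L (sole option (3,0)(W) is W)
(6,1): L (sole option (3,1)(W) is W)
(6,2): L (sole option (3,2)(W) is W)
(6,3): L (sole option (3,3)(W) is W)
(7,0): L (sole option (4,0)(W) is W)
(7,1): L (sole option (4,1)(W) is W)
(7,2): L (sole option (4,2)(W) is W)
(7,3): L (sole option (4,3)(W) is W)
(8,0): L (sole option (5,0)(W) is W)
(8,1): L (sole option (5,1)(W) is W)
(8,2): L (sole option (5,2)(W) is W)
(8,3): L (sole option (5,3)(W) is W)
Every other cell has at least one move into one of the L cells above, so it is W.
(5,5): one of the L cells justified above, so L
(7,0): one of the L cells justified above, so L
(8,4): the move to (5,4) reaches an L cell, so W

(5,5): L, (7,0): L, (8,4): W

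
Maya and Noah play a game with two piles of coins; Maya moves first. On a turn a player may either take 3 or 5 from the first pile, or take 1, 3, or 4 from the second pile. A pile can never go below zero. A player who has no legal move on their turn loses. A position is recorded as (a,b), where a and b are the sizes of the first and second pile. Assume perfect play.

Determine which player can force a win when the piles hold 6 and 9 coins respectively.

Positions with no move are L. A position that does have a move is losing for the player to move precisely when every available move leads to a winning position for the opponent. Fill in the labels:
No move ever increases a pile, so every position that can arise here has a ≤ 6 and b ≤ 9; it is enough to label the cells with 0 ≤ a ≤ 6 and 0 ≤ b ≤ 9.
Every move lowers a or b (never raises either), so fill the grid row by row in increasing a, and left to right within a row: each cell's successors are then already labelled.
      b=0  b=1  b=2  b=3  b=4  b=5  b=6  b=7  b=8  b=9
a=0:    L    W    L    W    W    W    W    L    W    L
a=1:    L    W    L    W    W    W    W    L    W    L
a=2:    L    W    L    W    W    W    W    L    W    L
a=3:    W    L    W    L    W    W    W    W    L    W
a=4:    W    L    W    L    W    W    W    W    L    W
a=5:    W    L    W    L    W    W    W    W    L    W
a=6:    W    W    W    W    L    W    L    W    W    W
Cells with no legal move (terminal, hence L): (0,0), (1,0), (2,0).
The remaining L cells, each justified by listing all of its moves:
(0,2): L (sole option (0,1)(W) is W)
(0,7): L (options (0,6)(W), (0,4)(W), (0,3)(W) are all W)
(0,9): L (options (0,8)(W), (0,6)(W), (0,5)(W) are all W)
(1,2): L (sole option (1,1)(W) is W)
(1,7): L (options (1,6)(W), (1,4)(W), (1,3)(W) are all W)
(1,9): L (options (1,8)(W), (1,6)(W), (1,5)(W) are all W)
(2,2): L (sole option (2,1)(W) is W)
(2,7): L (options (2,6)(W), (2,4)(W), (2,3)(W) are all W)
(2,9): L (options (2,8)(W), (2,6)(W), (2,5)(W) are all W)
(3,1): L (options (0,1)(W), (3,0)(W) are all W)
(3,3): L (options (0,3)(W), (3,2)(W), (3,0)(W) are all W)
(3,8): L (options (0,8)(W), (3,7)(W), (3,5)(W), (3,4)(W) are all W)
(4,1): L (options (1,1)(W), (4,0)(W) are all W)
(4,3): L (options (1,3)(W), (4,2)(W), (4,0)(W) are all W)
(4,8): L (options (1,8)(W), (4,7)(W), (4,5)(W), (4,4)(W) are all W)
(5,1): L (options (2,1)(W), (0,1)(W), (5,0)(W) are all W)
(5,3): L (options (2,3)(W), (0,3)(W), (5,2)(W), (5,0)(W) are all W)
(5,8): L (options (2,8)(W), (0,8)(W), (5,7)(W), (5,5)(W), (5,4)(W) are all W)
(6,4): L (options (3,4)(W), (1,4)(W), (6,3)(W), (6,1)(W), (6,0)(W) are all W)
(6,6): L (options (3,6)(W), (1,6)(W), (6,5)(W), (6,3)(W), (6,2)(W) are all W)
Every other cell has at least one move into one of the L cells above, so it is W.
The starting position (6,9) is W: Maya should move to (1,9), handing over an L position.

Maya wins.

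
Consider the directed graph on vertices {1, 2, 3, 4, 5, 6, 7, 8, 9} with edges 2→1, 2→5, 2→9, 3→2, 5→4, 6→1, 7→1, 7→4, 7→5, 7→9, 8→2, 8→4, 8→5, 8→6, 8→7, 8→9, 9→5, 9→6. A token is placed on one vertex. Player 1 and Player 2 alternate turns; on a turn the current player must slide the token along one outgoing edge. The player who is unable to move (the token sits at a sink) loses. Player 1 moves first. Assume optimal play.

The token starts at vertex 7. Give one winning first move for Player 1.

Move to 9.

Work bottom-up. With no move the player to move loses. Otherwise the position is W if at least one move leads to an L position for the opponent, and L if every move leads to a W.
Every edge goes from a vertex to one that appears earlier in the order 1, 4, 5, 6, 9, 2, 7, 8, 3, so processing vertices in that order labels each vertex after all of its successors.
1: no outgoing edge → L
4: no outgoing edge → L
5: can move to 4, which is L ⇒ W
6: can move to 1, which is L ⇒ W
9: moves to 6(W), 5(W); every one is W ⇒ L
2: can move to 9, which is L ⇒ W
7: can move to 9, which is L ⇒ W
8: can move to 9, which is L ⇒ W
3: the only move is to 2(W), a W ⇒ L
From 7, the L positions reachable in one move are: 9, 4, 1. Any move reaching one of these is winning.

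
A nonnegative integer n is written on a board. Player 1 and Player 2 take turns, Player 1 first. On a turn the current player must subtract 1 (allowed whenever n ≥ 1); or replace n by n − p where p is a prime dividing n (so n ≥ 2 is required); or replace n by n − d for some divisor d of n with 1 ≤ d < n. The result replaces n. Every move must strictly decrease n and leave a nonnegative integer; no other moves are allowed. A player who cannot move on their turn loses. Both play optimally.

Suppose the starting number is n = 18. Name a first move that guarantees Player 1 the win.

Label each position W (a win for the player to move) or L (a loss). A position with no legal move is L; any other position is W exactly when some move reaches an L, and L when every move reaches a W.
n=0: no move → L
n=1: reaches L-position 0 → W
n=2: reaches L-position 0 → W
n=3: reaches L-position 0 → W
n=4: only reaches 2(W), 3(W), all W → L
n=5: reaches L-position 0 → W
n=6: reaches L-position 4 → W
n=7: reaches L-position 0 → W
n=8: reaches L-position 4 → W
n=9: only reaches 6(W), 8(W), all W → L
n=10: reaches L-position 9 → W
n=11: reaches L-position 0 → W
n=12: reaches L-position 9 → W
n=13: reaches L-position 0 → W
n=14: only reaches 7(W), 12(W), 13(W), all W → L
n=15: reaches L-position 14 → W
n=16: reaches L-position 14 → W
n=17: reaches L-position 0 → W
n=18: reaches L-position 9 → W
From 18, the L positions reachable in one move are: 9.

Move to 9.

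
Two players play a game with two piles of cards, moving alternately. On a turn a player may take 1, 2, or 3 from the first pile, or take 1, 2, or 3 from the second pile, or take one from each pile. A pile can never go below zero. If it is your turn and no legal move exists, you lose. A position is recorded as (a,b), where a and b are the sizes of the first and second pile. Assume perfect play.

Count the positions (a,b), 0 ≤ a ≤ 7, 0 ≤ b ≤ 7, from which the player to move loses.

15

Compute win/loss labels from the base case upward. A position with no move is L. Any other position is W if it can reach an L in one move, else L.
Every move lowers a or b (never raises either), so fill the grid row by row in increasing a, and left to right within a row: each cell's successors are then already labelled.
      b=0  b=1  b=2  b=3  b=4  b=5  b=6  b=7
a=0:    L    W    W    W    L    W    W    W
a=1:    W    W    L    W    W    W    L    W
a=2:    W    L    W    W    W    L    W    W
a=3:    W    W    W    L    W    W    W    L
a=4:    L    W    W    W    W    W    W    W
a=5:    W    W    L    W    W    W    L    W
a=6:    W    L    W    W    W    L    W    W
a=7:    W    W    W    L    W    W    W    L
Cells with no legal move (terminal, hence L): (0,0).
The remaining L cells, each justified by listing all of its moves:
(0,4): moves to (0,3)(W), (0,2)(W), (0,1)(W); every one is W ⇒ L
(1,2): moves to (0,2)(W), (1,1)(W), (1,0)(W), (0,1)(W); every one is W ⇒ L
(1,6): moves to (0,6)(W), (1,5)(W), (1,4)(W), (1,3)(W), (0,5)(W); every one is W ⇒ L
(2,1): moves to (1,1)(W), (0,1)(W), (2,0)(W), (1,0)(W); every one is W ⇒ L
(2,5): moves to (1,5)(W), (0,5)(W), (2,4)(W), (2,3)(W), (2,2)(W), (1,4)(W); every one is W ⇒ L
(3,3): moves to (2,3)(W), (1,3)(W), (0,3)(W), (3,2)(W), (3,1)(W), (3,0)(W), (2,2)(W); every one is W ⇒ L
(3,7): moves to (2,7)(W), (1,7)(W), (0,7)(W), (3,6)(W), (3,5)(W), (3,4)(W), (2,6)(W); every one is W ⇒ L
(4,0): moves to (3,0)(W), (2,0)(W), (1,0)(W); every one is W ⇒ L
(5,2): moves to (4,2)(W), (3,2)(W), (2,2)(W), (5,1)(W), (5,0)(W), (4,1)(W); every one is W ⇒ L
(5,6): moves to (4,6)(W), (3,6)(W), (2,6)(W), (5,5)(W), (5,4)(W), (5,3)(W), (4,5)(W); every one is W ⇒ L
(6,1): moves to (5,1)(W), (4,1)(W), (3,1)(W), (6,0)(W), (5,0)(W); every one is W ⇒ L
(6,5): moves to (5,5)(W), (4,5)(W), (3,5)(W), (6,4)(W), (6,3)(W), (6,2)(W), (5,4)(W); every one is W ⇒ L
(7,3): moves to (6,3)(W), (5,3)(W), (4,3)(W), (7,2)(W), (7,1)(W), (7,0)(W), (6,2)(W); every one is W ⇒ L
(7,7): moves to (6,7)(W), (5,7)(W), (4,7)(W), (7,6)(W), (7,5)(W), (7,4)(W), (6,6)(W); every one is W ⇒ L
Every other cell has at least one move into one of the L cells above, so it is W.
L cells per row: a=0: 2, a=1: 2, a=2: 2, a=3: 2, a=4: 1, a=5: 2, a=6: 2, a=7: 2; total 15.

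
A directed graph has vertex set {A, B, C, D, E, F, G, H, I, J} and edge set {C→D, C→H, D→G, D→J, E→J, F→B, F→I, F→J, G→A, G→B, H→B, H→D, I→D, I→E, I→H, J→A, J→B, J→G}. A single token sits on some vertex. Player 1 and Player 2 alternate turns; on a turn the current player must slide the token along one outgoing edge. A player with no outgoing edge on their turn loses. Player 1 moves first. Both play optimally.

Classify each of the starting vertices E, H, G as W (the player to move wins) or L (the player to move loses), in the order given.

E: L, H: W, G: W

Classify positions by backward induction: terminal positions (no move available) are L. From any other position, the mover wins iff some move reaches an L.
Every edge goes from a vertex to one that appears earlier in the order B, A, G, J, E, D, H, C, I, F, so processing vertices in that order labels each vertex after all of its successors.
B: no outgoing edge → L
A: no outgoing edge → L
G: reaches L-position A → W
J: reaches L-position A → W
E: only reaches J(W), which is W → L
D: only reaches J(W), G(W), all W → L
H: reaches L-position D → W
C: reaches L-position D → W
I: reaches L-position D → W
F: reaches L-position B → W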